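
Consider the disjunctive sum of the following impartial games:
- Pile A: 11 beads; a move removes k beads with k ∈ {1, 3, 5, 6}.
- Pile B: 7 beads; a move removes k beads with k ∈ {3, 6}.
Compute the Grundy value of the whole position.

Grundy values for pile A (subtraction set {1, 3, 5, 6}):
k:     0  1  2  3  4  5  6  7  8  9 10 11
g(k):  0  1  0  1  0  1  2  3  2  3  2  0
So g(11) = 0.
Grundy values for pile B (subtraction set {3, 6}):
k:     0  1  2  3  4  5  6  7
g(k):  0  0  0  1  1  1  2  2
So g(7) = 2.
The value of a disjunctive sum is the nim-sum of the parts.
Combined value = 0 XOR 2 = 2.

2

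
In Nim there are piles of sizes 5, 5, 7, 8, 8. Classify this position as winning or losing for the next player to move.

Winning position

Nim-sum: 5 ⊕ 5 ⊕ 7 ⊕ 8 ⊕ 8 = 7.
The nim-sum is 7 ≠ 0, so this is an N-position: the player to move can win.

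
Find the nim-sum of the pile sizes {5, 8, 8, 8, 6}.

11

Compute the nim-sum pairwise:
5 XOR 8 = 13
13 XOR 8 = 5
5 XOR 8 = 13
13 XOR 6 = 11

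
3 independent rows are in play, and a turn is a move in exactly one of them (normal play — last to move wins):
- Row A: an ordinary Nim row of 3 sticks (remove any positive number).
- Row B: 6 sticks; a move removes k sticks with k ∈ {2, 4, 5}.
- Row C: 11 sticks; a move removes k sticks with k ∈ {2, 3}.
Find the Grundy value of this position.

0

Row A is a plain Nim row of size 3, so its Grundy value is 3.
Grundy values for row B (subtraction set {2, 4, 5}):
g(0) = mex{} = 0
g(1) = mex{} = 0
g(2) = mex{0} = 1
g(3) = mex{0} = 1
g(4) = mex{0,1} = 2
g(5) = mex{0,1} = 2
g(6) = mex{0,1,2} = 3
So g(6) = 3.
For row C, compute g(0), g(1), … with moves {2, 3}:
k:     0  1  2  3  4  5  6  7  8  9 10 11
g(k):  0  0  1  1  2  0  0  1  1  2  0  0
So g(11) = 0.
By the Sprague-Grundy theorem, the Grundy value of a sum of independent games is the XOR of the component values.
Combined value = 3 ⊕ 3 ⊕ 0 = 0.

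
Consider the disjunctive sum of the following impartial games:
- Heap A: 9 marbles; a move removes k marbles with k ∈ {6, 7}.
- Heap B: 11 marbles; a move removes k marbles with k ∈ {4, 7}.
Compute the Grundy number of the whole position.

1

Grundy values for heap A (subtraction set {6, 7}):
g(0) = mex{} = 0
g(1) = mex{} = 0
g(2) = mex{} = 0
g(3) = mex{} = 0
g(4) = mex{} = 0
g(5) = mex{} = 0
g(6) = mex{0} = 1
g(7) = mex{0} = 1
g(8) = mex{0} = 1
g(9) = mex{0} = 1
So g(9) = 1.
Grundy values for heap B (subtraction set {4, 7}):
g(0) = mex{} = 0
g(1) = mex{} = 0
g(2) = mex{} = 0
g(3) = mex{} = 0
g(4) = mex{0} = 1
g(5) = mex{0} = 1
g(6) = mex{0} = 1
g(7) = mex{0} = 1
g(8) = mex{0,1} = 2
g(9) = mex{0,1} = 2
g(10) = mex{0,1} = 2
g(11) = mex{1} = 0
So g(11) = 0.
By the Sprague-Grundy theorem, the Grundy value of a sum of independent games is the XOR of the component values.
Combined value = 1 ⊕ 0 = 1.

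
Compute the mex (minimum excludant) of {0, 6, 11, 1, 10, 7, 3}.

2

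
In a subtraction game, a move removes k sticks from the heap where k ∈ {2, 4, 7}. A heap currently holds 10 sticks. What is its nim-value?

2

Build the Grundy sequence with g(k) = mex{g(k−s) : s ∈ {2, 4, 7}, s ≤ k}:
k:     0  1  2  3  4  5  6  7  8  9 10
g(k):  0  0  1  1  2  2  0  3  1  0  2
So g(10) = 2.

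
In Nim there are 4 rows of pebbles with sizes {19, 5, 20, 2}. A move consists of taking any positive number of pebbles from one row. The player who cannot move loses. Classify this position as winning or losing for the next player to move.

Losing position

Compute the nim-sum pairwise:
19 XOR 5 = 22
22 XOR 20 = 2
2 XOR 2 = 0
The nim-sum is 0, so this is a P-position: the player to move is in a losing position under optimal play.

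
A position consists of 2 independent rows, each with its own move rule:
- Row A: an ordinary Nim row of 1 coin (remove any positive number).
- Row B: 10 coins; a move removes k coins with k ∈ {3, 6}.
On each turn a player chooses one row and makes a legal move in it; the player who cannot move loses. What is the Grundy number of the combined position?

1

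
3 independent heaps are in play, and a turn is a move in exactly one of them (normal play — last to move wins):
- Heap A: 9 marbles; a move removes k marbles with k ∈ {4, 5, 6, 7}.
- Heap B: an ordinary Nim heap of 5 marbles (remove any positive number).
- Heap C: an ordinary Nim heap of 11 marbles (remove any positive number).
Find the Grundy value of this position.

12

Grundy values for heap A (subtraction set {4, 5, 6, 7}):
g(0) = mex{} = 0
g(1) = mex{} = 0
g(2) = mex{} = 0
g(3) = mex{} = 0
g(4) = mex{0} = 1
g(5) = mex{0} = 1
g(6) = mex{0} = 1
g(7) = mex{0} = 1
g(8) = mex{0,1} = 2
g(9) = mex{0,1} = 2
So g(9) = 2.
Heap B is a plain Nim heap of size 5, so its Grundy value is 5.
Heap C is a plain Nim heap of size 11, so its Grundy value is 11.
The value of a disjunctive sum is the nim-sum of the parts.
Combined value = 2 ⊕ 5 ⊕ 11 = 12.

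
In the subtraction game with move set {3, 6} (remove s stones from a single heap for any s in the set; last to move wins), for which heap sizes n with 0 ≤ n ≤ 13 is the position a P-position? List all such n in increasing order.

Grundy values for subtraction set {3, 6}:
k:     0  1  2  3  4  5  6  7  8  9 10 11 12 13
g(k):  0  0  0  1  1  1  2  2  2  0  0  0  1  1
The P-positions (g = 0) in 0..13 are 0, 1, 2, 9, 10, 11.

0, 1, 2, 9, 10, 11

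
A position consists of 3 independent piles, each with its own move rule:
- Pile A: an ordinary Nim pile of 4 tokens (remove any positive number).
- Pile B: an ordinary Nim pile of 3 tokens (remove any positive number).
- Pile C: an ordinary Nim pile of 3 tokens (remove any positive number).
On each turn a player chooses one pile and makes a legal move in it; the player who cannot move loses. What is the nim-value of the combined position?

4

Pile A is a plain Nim pile of size 4, so its Grundy value is 4.
Pile B is a plain Nim pile of size 3, so its Grundy value is 3.
Pile C is a plain Nim pile of size 3, so its Grundy value is 3.
The value of a disjunctive sum is the nim-sum of the parts.
Combined value = 4 ⊕ 3 ⊕ 3 = 4.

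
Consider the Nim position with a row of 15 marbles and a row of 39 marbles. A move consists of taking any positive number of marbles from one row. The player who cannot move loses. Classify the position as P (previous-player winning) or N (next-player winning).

N-position

Compute the nim-sum pairwise:
15 ^ 39 = 40
The nim-sum is 40 ≠ 0, so this is an N-position: the player to move can win.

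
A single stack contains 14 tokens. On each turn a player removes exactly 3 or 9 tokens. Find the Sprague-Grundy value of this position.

0

Compute g(0), g(1), … for moves {3, 9}:
g(0) = mex{} = 0
g(1) = mex{} = 0
g(2) = mex{} = 0
g(3) = mex{0} = 1
g(4) = mex{0} = 1
g(5) = mex{0} = 1
g(6) = mex{1} = 0
g(7) = mex{1} = 0
g(8) = mex{1} = 0
g(9) = mex{0} = 1
g(10) = mex{0} = 1
g(11) = mex{0} = 1
g(12) = mex{1} = 0
g(13) = mex{1} = 0
g(14) = mex{1} = 0
So g(14) = 0.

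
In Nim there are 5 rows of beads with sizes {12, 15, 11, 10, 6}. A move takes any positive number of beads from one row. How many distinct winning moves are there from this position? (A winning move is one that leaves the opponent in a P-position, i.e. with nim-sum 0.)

Compute the nim-sum pairwise:
12 ^ 15 = 3
3 ^ 11 = 8
8 ^ 10 = 2
2 ^ 6 = 4
The overall nim-sum is X = 4. A row of size p has a winning move iff p XOR X < p (reduce it to p XOR X).
  12: 12 XOR 4 = 8 < 12 — winning move (to 8).
  15: 15 XOR 4 = 11 < 15 — winning move (to 11).
  11: 11 XOR 4 = 15 ≥ 11 — no move.
  10: 10 XOR 4 = 14 ≥ 10 — no move.
  6: 6 XOR 4 = 2 < 6 — winning move (to 2).
That gives 3 winning moves.

3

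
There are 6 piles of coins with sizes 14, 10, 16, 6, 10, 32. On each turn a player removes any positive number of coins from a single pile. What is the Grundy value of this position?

In binary:
  001110  (14)
  001010  (10)
  010000  (16)
  000110  (6)
  001010  (10)
  100000  (32)
  ------
  111000  (56)

56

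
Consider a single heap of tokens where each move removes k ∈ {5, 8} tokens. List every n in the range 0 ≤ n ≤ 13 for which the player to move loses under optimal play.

Compute g(0), g(1), … for moves {5, 8}:
k:     0  1  2  3  4  5  6  7  8  9 10 11 12 13
g(k):  0  0  0  0  0  1  1  1  1  1  2  2  2  0
The P-positions (g = 0) in 0..13 are 0, 1, 2, 3, 4, 13.

0, 1, 2, 3, 4, 13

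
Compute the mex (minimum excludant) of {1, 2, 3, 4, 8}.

0

0 is not in the set, so the mex is 0.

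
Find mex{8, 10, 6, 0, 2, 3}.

0 is in the set but 1 is not, so the mex is 1.

1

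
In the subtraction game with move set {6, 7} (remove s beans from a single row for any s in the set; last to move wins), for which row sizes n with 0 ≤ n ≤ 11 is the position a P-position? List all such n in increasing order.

0, 1, 2, 3, 4, 5

Compute g(0), g(1), … for moves {6, 7}:
g(0) = mex{} = 0
g(1) = mex{} = 0
g(2) = mex{} = 0
g(3) = mex{} = 0
g(4) = mex{} = 0
g(5) = mex{} = 0
g(6) = mex{0} = 1
g(7) = mex{0} = 1
g(8) = mex{0} = 1
g(9) = mex{0} = 1
g(10) = mex{0} = 1
g(11) = mex{0} = 1
The P-positions (g = 0) in 0..11 are 0, 1, 2, 3, 4, 5.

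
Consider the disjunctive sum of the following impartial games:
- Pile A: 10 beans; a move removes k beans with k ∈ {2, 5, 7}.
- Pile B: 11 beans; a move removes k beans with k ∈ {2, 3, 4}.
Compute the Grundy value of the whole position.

For pile A, compute g(0), g(1), … with moves {2, 5, 7}:
k:     0  1  2  3  4  5  6  7  8  9 10
g(k):  0  0  1  1  0  2  1  3  2  2  0
So g(10) = 0.
Build the Grundy sequence for pile B with g(k) = mex{g(k−s) : s ∈ {2, 3, 4}, s ≤ k}:
k:     0  1  2  3  4  5  6  7  8  9 10 11
g(k):  0  0  1  1  2  2  0  0  1  1  2  2
So g(11) = 2.
By the Sprague-Grundy theorem, the Grundy value of a sum of independent games is the XOR of the component values.
Combined value = 0 XOR 2 = 2.

2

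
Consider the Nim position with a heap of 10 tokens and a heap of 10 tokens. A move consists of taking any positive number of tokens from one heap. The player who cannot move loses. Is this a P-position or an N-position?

P-position

Bitwise XOR of the heap sizes:
  1010  (10)
  1010  (10)
  ----
  0000  (0)
The nim-sum is 0, so this is a P-position: the player to move is in a losing position under optimal play.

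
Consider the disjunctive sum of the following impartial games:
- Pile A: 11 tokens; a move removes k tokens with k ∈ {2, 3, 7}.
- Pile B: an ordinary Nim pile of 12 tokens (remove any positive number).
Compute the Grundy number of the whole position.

For pile A, compute g(0), g(1), … with moves {2, 3, 7}:
g(0) = mex{} = 0
g(1) = mex{} = 0
g(2) = mex{0} = 1
g(3) = mex{0} = 1
g(4) = mex{0,1} = 2
g(5) = mex{1} = 0
g(6) = mex{1,2} = 0
g(7) = mex{0,2} = 1
g(8) = mex{0} = 1
g(9) = mex{0,1} = 2
g(10) = mex{1} = 0
g(11) = mex{1,2} = 0
So g(11) = 0.
Pile B is a plain Nim pile of size 12, so its Grundy value is 12.
The value of a disjunctive sum is the nim-sum of the parts.
Combined value = 0 ⊕ 12 = 12.

12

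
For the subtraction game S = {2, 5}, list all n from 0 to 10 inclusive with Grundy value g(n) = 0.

Grundy values for subtraction set {2, 5}:
k:     0  1  2  3  4  5  6  7  8  9 10
g(k):  0  0  1  1  0  2  1  0  0  1  1
The P-positions (g = 0) in 0..10 are 0, 1, 4, 7, 8.

0, 1, 4, 7, 8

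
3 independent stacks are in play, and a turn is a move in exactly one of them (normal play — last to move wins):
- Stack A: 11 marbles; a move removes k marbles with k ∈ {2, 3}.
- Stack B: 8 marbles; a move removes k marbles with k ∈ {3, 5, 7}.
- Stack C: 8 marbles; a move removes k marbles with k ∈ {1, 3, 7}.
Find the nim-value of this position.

For stack A, compute g(0), g(1), … with moves {2, 3}:
k:     0  1  2  3  4  5  6  7  8  9 10 11
g(k):  0  0  1  1  2  0  0  1  1  2  0  0
So g(11) = 0.
For stack B, compute g(0), g(1), … with moves {3, 5, 7}:
g(0) = mex{} = 0
g(1) = mex{} = 0
g(2) = mex{} = 0
g(3) = mex{0} = 1
g(4) = mex{0} = 1
g(5) = mex{0} = 1
g(6) = mex{0,1} = 2
g(7) = mex{0,1} = 2
g(8) = mex{0,1} = 2
So g(8) = 2.
Grundy values for stack C (subtraction set {1, 3, 7}):
g(0) = mex{} = 0
g(1) = mex{0} = 1
g(2) = mex{1} = 0
g(3) = mex{0} = 1
g(4) = mex{1} = 0
g(5) = mex{0} = 1
g(6) = mex{1} = 0
g(7) = mex{0} = 1
g(8) = mex{1} = 0
So g(8) = 0.
By the Sprague-Grundy theorem, the Grundy value of a sum of independent games is the XOR of the component values.
Combined value = 0 XOR 2 XOR 0 = 2.

2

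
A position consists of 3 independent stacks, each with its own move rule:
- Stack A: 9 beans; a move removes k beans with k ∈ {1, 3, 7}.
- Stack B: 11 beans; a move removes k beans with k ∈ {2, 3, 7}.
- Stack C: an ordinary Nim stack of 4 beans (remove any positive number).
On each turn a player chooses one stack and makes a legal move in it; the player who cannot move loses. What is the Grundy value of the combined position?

5

Grundy values for stack A (subtraction set {1, 3, 7}):
g(0) = mex{} = 0
g(1) = mex{0} = 1
g(2) = mex{1} = 0
g(3) = mex{0} = 1
g(4) = mex{1} = 0
g(5) = mex{0} = 1
g(6) = mex{1} = 0
g(7) = mex{0} = 1
g(8) = mex{1} = 0
g(9) = mex{0} = 1
So g(9) = 1.
Grundy values for stack B (subtraction set {2, 3, 7}):
g(0) = mex{} = 0
g(1) = mex{} = 0
g(2) = mex{0} = 1
g(3) = mex{0} = 1
g(4) = mex{0,1} = 2
g(5) = mex{1} = 0
g(6) = mex{1,2} = 0
g(7) = mex{0,2} = 1
g(8) = mex{0} = 1
g(9) = mex{0,1} = 2
g(10) = mex{1} = 0
g(11) = mex{1,2} = 0
So g(11) = 0.
Stack C is a plain Nim stack of size 4, so its Grundy value is 4.
By the Sprague-Grundy theorem, the Grundy value of a sum of independent games is the XOR of the component values.
Combined value = 1 ⊕ 0 ⊕ 4 = 5.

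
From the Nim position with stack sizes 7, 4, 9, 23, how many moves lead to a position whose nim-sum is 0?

Compute the nim-sum pairwise:
7 XOR 4 = 3
3 XOR 9 = 10
10 XOR 23 = 29
The overall nim-sum is X = 29. A stack of size p has a winning move iff p XOR X < p (reduce it to p XOR X).
  7: 7 XOR 29 = 26 ≥ 7 — no move.
  4: 4 XOR 29 = 25 ≥ 4 — no move.
  9: 9 XOR 29 = 20 ≥ 9 — no move.
  23: 23 XOR 29 = 10 < 23 — winning move (to 10).
That gives 1 winning move.

1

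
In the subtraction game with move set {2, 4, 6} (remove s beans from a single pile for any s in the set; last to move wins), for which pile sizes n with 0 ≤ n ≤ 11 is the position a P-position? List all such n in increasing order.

0, 1, 8, 9

Grundy values for subtraction set {2, 4, 6}:
g(0) = mex{} = 0
g(1) = mex{} = 0
g(2) = mex{0} = 1
g(3) = mex{0} = 1
g(4) = mex{0,1} = 2
g(5) = mex{0,1} = 2
g(6) = mex{0,1,2} = 3
g(7) = mex{0,1,2} = 3
g(8) = mex{1,2,3} = 0
g(9) = mex{1,2,3} = 0
g(10) = mex{0,2,3} = 1
g(11) = mex{0,2,3} = 1
The P-positions (g = 0) in 0..11 are 0, 1, 8, 9.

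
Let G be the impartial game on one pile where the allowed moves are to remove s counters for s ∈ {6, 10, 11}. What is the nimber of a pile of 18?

0

Build the Grundy sequence with g(k) = mex{g(k−s) : s ∈ {6, 10, 11}, s ≤ k}:
k:     0  1  2  3  4  5  6  7  8  9 10 11 12 13 14 15 16 17 18
g(k):  0  0  0  0  0  0  1  1  1  1  1  1  2  2  2  2  2  0  0
So g(18) = 0.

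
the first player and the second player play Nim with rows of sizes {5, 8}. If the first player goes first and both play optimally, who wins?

the first player wins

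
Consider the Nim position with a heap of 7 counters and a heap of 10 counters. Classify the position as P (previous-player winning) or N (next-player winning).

Bitwise XOR of the heap sizes:
  0111  (7)
  1010  (10)
  ----
  1101  (13)
The nim-sum is 13 ≠ 0, so this is an N-position: the player to move can win.

N-position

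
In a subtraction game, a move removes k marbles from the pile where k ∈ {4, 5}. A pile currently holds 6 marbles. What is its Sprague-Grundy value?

1

Compute g(0), g(1), … for moves {4, 5}:
g(0) = mex{} = 0
g(1) = mex{} = 0
g(2) = mex{} = 0
g(3) = mex{} = 0
g(4) = mex{0} = 1
g(5) = mex{0} = 1
g(6) = mex{0} = 1
So g(6) = 1.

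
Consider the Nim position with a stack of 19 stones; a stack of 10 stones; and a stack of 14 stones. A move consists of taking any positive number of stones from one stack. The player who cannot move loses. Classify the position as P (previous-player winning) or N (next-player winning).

Write each in binary and XOR column by column:
  10011  (19)
  01010  (10)
  01110  (14)
  -----
  10111  (23)
The nim-sum is 23 ≠ 0, so this is an N-position: the player to move can win.

N-position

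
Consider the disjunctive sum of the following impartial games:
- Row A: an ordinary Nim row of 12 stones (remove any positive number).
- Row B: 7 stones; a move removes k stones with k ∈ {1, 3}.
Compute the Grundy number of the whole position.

13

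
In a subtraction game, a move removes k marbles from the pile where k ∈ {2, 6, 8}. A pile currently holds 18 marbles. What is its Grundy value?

Build the Grundy sequence with g(k) = mex{g(k−s) : s ∈ {2, 6, 8}, s ≤ k}:
k:     0  1  2  3  4  5  6  7  8  9 10 11 12 13 14 15 16 17 18
g(k):  0  0  1  1  0  0  1  1  2  2  3  3  2  2  0  0  1  1  0
So g(18) = 0.

0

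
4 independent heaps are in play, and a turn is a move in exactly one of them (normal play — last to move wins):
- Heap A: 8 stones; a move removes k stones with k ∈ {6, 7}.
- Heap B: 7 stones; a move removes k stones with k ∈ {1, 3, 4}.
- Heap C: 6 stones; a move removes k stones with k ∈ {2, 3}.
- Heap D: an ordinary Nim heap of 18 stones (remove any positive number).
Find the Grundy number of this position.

19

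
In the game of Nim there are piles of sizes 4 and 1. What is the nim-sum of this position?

5

Bitwise XOR of the heap sizes:
  100  (4)
  001  (1)
  ---
  101  (5)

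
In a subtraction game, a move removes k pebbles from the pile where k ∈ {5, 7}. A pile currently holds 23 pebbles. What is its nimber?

Build the Grundy sequence with g(k) = mex{g(k−s) : s ∈ {5, 7}, s ≤ k}:
k:     0  1  2  3  4  5  6  7  8  9 10 11 12 13 14 15 16 17 18 19 20 21 22 23
g(k):  0  0  0  0  0  1  1  1  1  1  2  2  0  0  0  0  0  1  1  1  1  1  2  2
So g(23) = 2.

2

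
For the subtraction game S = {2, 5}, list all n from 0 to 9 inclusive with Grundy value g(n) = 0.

0, 1, 4, 7, 8

Compute g(0), g(1), … for moves {2, 5}:
k:     0  1  2  3  4  5  6  7  8  9
g(k):  0  0  1  1  0  2  1  0  0  1
The P-positions (g = 0) in 0..9 are 0, 1, 4, 7, 8.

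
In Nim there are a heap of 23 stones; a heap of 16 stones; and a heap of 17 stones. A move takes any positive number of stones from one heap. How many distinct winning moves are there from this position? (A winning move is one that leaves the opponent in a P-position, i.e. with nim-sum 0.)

3

Nim-sum: 23 ⊕ 16 ⊕ 17 = 22.
The overall nim-sum is X = 22. A heap of size p has a winning move iff p XOR X < p (reduce it to p XOR X).
  23: 23 XOR 22 = 1 < 23 — winning move (to 1).
  16: 16 XOR 22 = 6 < 16 — winning move (to 6).
  17: 17 XOR 22 = 7 < 17 — winning move (to 7).
That gives 3 winning moves.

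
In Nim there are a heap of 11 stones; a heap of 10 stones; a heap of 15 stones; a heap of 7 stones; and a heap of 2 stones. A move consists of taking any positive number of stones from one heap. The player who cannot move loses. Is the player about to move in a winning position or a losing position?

Winning position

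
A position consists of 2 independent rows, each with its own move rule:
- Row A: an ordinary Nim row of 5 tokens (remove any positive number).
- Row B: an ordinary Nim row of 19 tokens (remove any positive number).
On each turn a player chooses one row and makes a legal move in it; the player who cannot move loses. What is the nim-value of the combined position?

22

Row A is a plain Nim row of size 5, so its Grundy value is 5.
Row B is a plain Nim row of size 19, so its Grundy value is 19.
By the Sprague-Grundy theorem, the Grundy value of a sum of independent games is the XOR of the component values.
Combined value = 5 XOR 19 = 22.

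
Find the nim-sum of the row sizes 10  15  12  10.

3

Compute the nim-sum pairwise:
10 ⊕ 15 = 5
5 ⊕ 12 = 9
9 ⊕ 10 = 3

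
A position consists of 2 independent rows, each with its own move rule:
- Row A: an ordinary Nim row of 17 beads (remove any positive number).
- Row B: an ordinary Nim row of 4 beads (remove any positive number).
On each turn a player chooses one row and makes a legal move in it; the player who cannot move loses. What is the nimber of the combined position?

21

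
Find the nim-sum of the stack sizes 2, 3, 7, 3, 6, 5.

Compute the nim-sum pairwise:
2 XOR 3 = 1
1 XOR 7 = 6
6 XOR 3 = 5
5 XOR 6 = 3
3 XOR 5 = 6

6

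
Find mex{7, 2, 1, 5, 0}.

The values 0, 1, 2 are all present; 3 is the first non-negative integer missing from the set.

3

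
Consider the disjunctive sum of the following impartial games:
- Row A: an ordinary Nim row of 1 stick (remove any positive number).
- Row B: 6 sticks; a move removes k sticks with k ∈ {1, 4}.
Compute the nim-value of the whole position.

Row A is a plain Nim row of size 1, so its Grundy value is 1.
For row B, compute g(0), g(1), … with moves {1, 4}:
k:     0  1  2  3  4  5  6
g(k):  0  1  0  1  2  0  1
So g(6) = 1.
By the Sprague-Grundy theorem, the Grundy value of a sum of independent games is the XOR of the component values.
Combined value = 1 XOR 1 = 0.

0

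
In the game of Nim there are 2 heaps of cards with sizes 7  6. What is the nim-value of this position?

1

Compute the nim-sum pairwise:
7 ⊕ 6 = 1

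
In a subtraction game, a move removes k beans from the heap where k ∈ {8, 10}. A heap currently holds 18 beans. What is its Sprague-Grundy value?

0

Build the Grundy sequence with g(k) = mex{g(k−s) : s ∈ {8, 10}, s ≤ k}:
k:     0  1  2  3  4  5  6  7  8  9 10 11 12 13 14 15 16 17 18
g(k):  0  0  0  0  0  0  0  0  1  1  1  1  1  1  1  1  2  2  0
So g(18) = 0.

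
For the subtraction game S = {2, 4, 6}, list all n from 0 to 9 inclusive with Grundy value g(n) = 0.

0, 1, 8, 9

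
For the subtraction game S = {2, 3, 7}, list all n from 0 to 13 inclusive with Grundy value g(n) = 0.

0, 1, 5, 6, 10, 11

Compute g(0), g(1), … for moves {2, 3, 7}:
k:     0  1  2  3  4  5  6  7  8  9 10 11 12 13
g(k):  0  0  1  1  2  0  0  1  1  2  0  0  1  1
The P-positions (g = 0) in 0..13 are 0, 1, 5, 6, 10, 11.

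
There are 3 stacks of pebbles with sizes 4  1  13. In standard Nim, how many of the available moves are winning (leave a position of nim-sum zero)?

1

Bitwise XOR of the heap sizes:
  0100  (4)
  0001  (1)
  1101  (13)
  ----
  1000  (8)
The overall nim-sum is X = 8. A stack of size p has a winning move iff p XOR X < p (reduce it to p XOR X).
  4: 4 XOR 8 = 12 ≥ 4 — no move.
  1: 1 XOR 8 = 9 ≥ 1 — no move.
  13: 13 XOR 8 = 5 < 13 — winning move (to 5).
That gives 1 winning move.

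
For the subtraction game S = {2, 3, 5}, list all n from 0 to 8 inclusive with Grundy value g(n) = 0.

0, 1, 7, 8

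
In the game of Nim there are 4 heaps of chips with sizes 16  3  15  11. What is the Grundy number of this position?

Nim-sum: 16 ^ 3 ^ 15 ^ 11 = 23.

23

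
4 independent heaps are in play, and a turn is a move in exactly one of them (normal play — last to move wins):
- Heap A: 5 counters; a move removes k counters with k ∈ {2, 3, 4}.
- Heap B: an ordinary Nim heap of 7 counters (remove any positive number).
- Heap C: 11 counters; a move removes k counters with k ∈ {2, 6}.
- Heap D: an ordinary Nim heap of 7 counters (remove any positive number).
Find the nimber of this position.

Grundy values for heap A (subtraction set {2, 3, 4}):
k:     0  1  2  3  4  5
g(k):  0  0  1  1  2  2
So g(5) = 2.
Heap B is a plain Nim heap of size 7, so its Grundy value is 7.
Grundy values for heap C (subtraction set {2, 6}):
k:     0  1  2  3  4  5  6  7  8  9 10 11
g(k):  0  0  1  1  0  0  1  1  0  0  1  1
So g(11) = 1.
Heap D is a plain Nim heap of size 7, so its Grundy value is 7.
The value of a disjunctive sum is the nim-sum of the parts.
Combined value = 2 XOR 7 XOR 1 XOR 7 = 3.

3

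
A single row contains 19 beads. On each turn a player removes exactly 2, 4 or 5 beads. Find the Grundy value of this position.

Grundy values for subtraction set {2, 4, 5}:
k:     0  1  2  3  4  5  6  7  8  9 10 11 12 13 14 15 16 17 18 19
g(k):  0  0  1  1  2  2  3  0  0  1  1  2  2  3  0  0  1  1  2  2
So g(19) = 2.

2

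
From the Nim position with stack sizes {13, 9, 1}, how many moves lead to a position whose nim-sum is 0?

1

Compute the nim-sum pairwise:
13 ^ 9 = 4
4 ^ 1 = 5
The overall nim-sum is X = 5. A stack of size p has a winning move iff p XOR X < p (reduce it to p XOR X).
  13: 13 XOR 5 = 8 < 13 — winning move (to 8).
  9: 9 XOR 5 = 12 ≥ 9 — no move.
  1: 1 XOR 5 = 4 ≥ 1 — no move.
That gives 1 winning move.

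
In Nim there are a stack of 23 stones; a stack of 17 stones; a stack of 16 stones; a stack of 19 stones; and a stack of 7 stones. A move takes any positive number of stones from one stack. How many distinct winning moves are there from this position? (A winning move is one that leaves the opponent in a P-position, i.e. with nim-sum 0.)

3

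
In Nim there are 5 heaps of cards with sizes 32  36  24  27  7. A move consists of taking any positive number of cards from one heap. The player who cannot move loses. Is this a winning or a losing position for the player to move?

Losing position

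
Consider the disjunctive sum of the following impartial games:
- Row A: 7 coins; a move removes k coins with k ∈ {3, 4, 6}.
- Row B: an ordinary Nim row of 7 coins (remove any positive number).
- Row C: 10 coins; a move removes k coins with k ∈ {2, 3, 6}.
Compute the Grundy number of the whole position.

Grundy values for row A (subtraction set {3, 4, 6}):
g(0) = mex{} = 0
g(1) = mex{} = 0
g(2) = mex{} = 0
g(3) = mex{0} = 1
g(4) = mex{0} = 1
g(5) = mex{0} = 1
g(6) = mex{0,1} = 2
g(7) = mex{0,1} = 2
So g(7) = 2.
Row B is a plain Nim row of size 7, so its Grundy value is 7.
For row C, compute g(0), g(1), … with moves {2, 3, 6}:
g(0) = mex{} = 0
g(1) = mex{} = 0
g(2) = mex{0} = 1
g(3) = mex{0} = 1
g(4) = mex{0,1} = 2
g(5) = mex{1} = 0
g(6) = mex{0,1,2} = 3
g(7) = mex{0,2} = 1
g(8) = mex{0,1,3} = 2
g(9) = mex{1,3} = 0
g(10) = mex{1,2} = 0
So g(10) = 0.
The value of a disjunctive sum is the nim-sum of the parts.
Combined value = 2 ⊕ 7 ⊕ 0 = 5.

5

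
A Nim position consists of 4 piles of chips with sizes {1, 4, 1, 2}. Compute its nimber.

6

In binary:
  001  (1)
  100  (4)
  001  (1)
  010  (2)
  ---
  110  (6)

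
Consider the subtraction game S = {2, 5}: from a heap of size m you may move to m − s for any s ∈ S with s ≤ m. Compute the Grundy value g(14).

0

Build the Grundy sequence with g(k) = mex{g(k−s) : s ∈ {2, 5}, s ≤ k}:
g(0) = mex{} = 0
g(1) = mex{} = 0
g(2) = mex{0} = 1
g(3) = mex{0} = 1
g(4) = mex{1} = 0
g(5) = mex{0,1} = 2
g(6) = mex{0} = 1
g(7) = mex{1,2} = 0
g(8) = mex{1} = 0
g(9) = mex{0} = 1
g(10) = mex{0,2} = 1
g(11) = mex{1} = 0
g(12) = mex{0,1} = 2
g(13) = mex{0} = 1
g(14) = mex{1,2} = 0
So g(14) = 0.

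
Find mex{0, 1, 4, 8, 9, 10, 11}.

2

The values 0, 1 are all present; 2 is the first non-negative integer missing from the set.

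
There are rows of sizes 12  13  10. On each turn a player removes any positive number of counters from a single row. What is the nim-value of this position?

11

Compute the nim-sum pairwise:
12 ^ 13 = 1
1 ^ 10 = 11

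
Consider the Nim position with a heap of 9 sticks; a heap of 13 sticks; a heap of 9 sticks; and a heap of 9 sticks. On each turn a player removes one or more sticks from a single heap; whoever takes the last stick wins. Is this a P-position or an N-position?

N-position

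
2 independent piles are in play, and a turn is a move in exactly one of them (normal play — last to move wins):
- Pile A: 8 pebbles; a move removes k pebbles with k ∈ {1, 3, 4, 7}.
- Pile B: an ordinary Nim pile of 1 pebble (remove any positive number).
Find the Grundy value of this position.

Grundy values for pile A (subtraction set {1, 3, 4, 7}):
g(0) = mex{} = 0
g(1) = mex{0} = 1
g(2) = mex{1} = 0
g(3) = mex{0} = 1
g(4) = mex{0,1} = 2
g(5) = mex{0,1,2} = 3
g(6) = mex{0,1,3} = 2
g(7) = mex{0,1,2} = 3
g(8) = mex{1,2,3} = 0
So g(8) = 0.
Pile B is a plain Nim pile of size 1, so its Grundy value is 1.
The value of a disjunctive sum is the nim-sum of the parts.
Combined value = 0 ⊕ 1 = 1.

1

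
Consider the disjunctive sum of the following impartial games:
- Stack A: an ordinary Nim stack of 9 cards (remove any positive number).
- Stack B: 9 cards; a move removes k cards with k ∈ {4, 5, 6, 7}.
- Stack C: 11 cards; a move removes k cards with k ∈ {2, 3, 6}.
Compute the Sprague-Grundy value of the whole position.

10

Stack A is a plain Nim stack of size 9, so its Grundy value is 9.
For stack B, compute g(0), g(1), … with moves {4, 5, 6, 7}:
g(0) = mex{} = 0
g(1) = mex{} = 0
g(2) = mex{} = 0
g(3) = mex{} = 0
g(4) = mex{0} = 1
g(5) = mex{0} = 1
g(6) = mex{0} = 1
g(7) = mex{0} = 1
g(8) = mex{0,1} = 2
g(9) = mex{0,1} = 2
So g(9) = 2.
For stack C, compute g(0), g(1), … with moves {2, 3, 6}:
g(0) = mex{} = 0
g(1) = mex{} = 0
g(2) = mex{0} = 1
g(3) = mex{0} = 1
g(4) = mex{0,1} = 2
g(5) = mex{1} = 0
g(6) = mex{0,1,2} = 3
g(7) = mex{0,2} = 1
g(8) = mex{0,1,3} = 2
g(9) = mex{1,3} = 0
g(10) = mex{1,2} = 0
g(11) = mex{0,2} = 1
So g(11) = 1.
By the Sprague-Grundy theorem, the Grundy value of a sum of independent games is the XOR of the component values.
Combined value = 9 XOR 2 XOR 1 = 10.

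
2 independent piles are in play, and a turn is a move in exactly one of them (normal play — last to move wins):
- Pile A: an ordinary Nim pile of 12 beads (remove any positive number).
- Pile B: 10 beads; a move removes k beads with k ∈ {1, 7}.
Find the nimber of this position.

Pile A is a plain Nim pile of size 12, so its Grundy value is 12.
Grundy values for pile B (subtraction set {1, 7}):
g(0) = mex{} = 0
g(1) = mex{0} = 1
g(2) = mex{1} = 0
g(3) = mex{0} = 1
g(4) = mex{1} = 0
g(5) = mex{0} = 1
g(6) = mex{1} = 0
g(7) = mex{0} = 1
g(8) = mex{1} = 0
g(9) = mex{0} = 1
g(10) = mex{1} = 0
So g(10) = 0.
By the Sprague-Grundy theorem, the Grundy value of a sum of independent games is the XOR of the component values.
Combined value = 12 XOR 0 = 12.

12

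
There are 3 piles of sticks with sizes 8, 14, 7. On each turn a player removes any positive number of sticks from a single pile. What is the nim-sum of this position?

Compute the nim-sum pairwise:
8 ^ 14 = 6
6 ^ 7 = 1

1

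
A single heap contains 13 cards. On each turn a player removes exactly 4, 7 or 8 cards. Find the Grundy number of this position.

Compute g(0), g(1), … for moves {4, 7, 8}:
k:     0  1  2  3  4  5  6  7  8  9 10 11 12 13
g(k):  0  0  0  0  1  1  1  1  2  2  2  2  0  0
So g(13) = 0.

0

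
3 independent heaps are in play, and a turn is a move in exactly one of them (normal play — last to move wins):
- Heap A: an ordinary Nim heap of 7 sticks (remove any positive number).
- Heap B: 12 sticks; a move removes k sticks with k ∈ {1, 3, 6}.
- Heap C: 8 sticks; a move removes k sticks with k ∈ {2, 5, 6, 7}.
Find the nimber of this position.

4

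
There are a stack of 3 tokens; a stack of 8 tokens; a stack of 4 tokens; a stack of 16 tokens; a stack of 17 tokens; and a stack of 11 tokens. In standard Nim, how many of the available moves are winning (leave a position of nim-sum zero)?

Compute the nim-sum pairwise:
3 XOR 8 = 11
11 XOR 4 = 15
15 XOR 16 = 31
31 XOR 17 = 14
14 XOR 11 = 5
The overall nim-sum is X = 5. A stack of size p has a winning move iff p XOR X < p (reduce it to p XOR X).
  3: 3 XOR 5 = 6 ≥ 3 — no move.
  8: 8 XOR 5 = 13 ≥ 8 — no move.
  4: 4 XOR 5 = 1 < 4 — winning move (to 1).
  16: 16 XOR 5 = 21 ≥ 16 — no move.
  17: 17 XOR 5 = 20 ≥ 17 — no move.
  11: 11 XOR 5 = 14 ≥ 11 — no move.
That gives 1 winning move.

1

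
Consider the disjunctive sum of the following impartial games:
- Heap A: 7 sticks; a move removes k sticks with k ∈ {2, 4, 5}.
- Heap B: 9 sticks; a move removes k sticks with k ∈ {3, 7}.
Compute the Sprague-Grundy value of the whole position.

For heap A, compute g(0), g(1), … with moves {2, 4, 5}:
g(0) = mex{} = 0
g(1) = mex{} = 0
g(2) = mex{0} = 1
g(3) = mex{0} = 1
g(4) = mex{0,1} = 2
g(5) = mex{0,1} = 2
g(6) = mex{0,1,2} = 3
g(7) = mex{1,2} = 0
So g(7) = 0.
Grundy values for heap B (subtraction set {3, 7}):
g(0) = mex{} = 0
g(1) = mex{} = 0
g(2) = mex{} = 0
g(3) = mex{0} = 1
g(4) = mex{0} = 1
g(5) = mex{0} = 1
g(6) = mex{1} = 0
g(7) = mex{0,1} = 2
g(8) = mex{0,1} = 2
g(9) = mex{0} = 1
So g(9) = 1.
The value of a disjunctive sum is the nim-sum of the parts.
Combined value = 0 ⊕ 1 = 1.

1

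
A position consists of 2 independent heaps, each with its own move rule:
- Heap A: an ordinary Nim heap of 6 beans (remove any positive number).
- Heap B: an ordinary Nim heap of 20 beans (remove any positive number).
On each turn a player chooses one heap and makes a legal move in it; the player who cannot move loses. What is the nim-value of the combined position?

18

Heap A is a plain Nim heap of size 6, so its Grundy value is 6.
Heap B is a plain Nim heap of size 20, so its Grundy value is 20.
By the Sprague-Grundy theorem, the Grundy value of a sum of independent games is the XOR of the component values.
Combined value = 6 XOR 20 = 18.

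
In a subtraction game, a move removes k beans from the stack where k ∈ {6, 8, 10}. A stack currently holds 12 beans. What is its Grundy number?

2

Compute g(0), g(1), … for moves {6, 8, 10}:
k:     0  1  2  3  4  5  6  7  8  9 10 11 12
g(k):  0  0  0  0  0  0  1  1  1  1  1  1  2
So g(12) = 2.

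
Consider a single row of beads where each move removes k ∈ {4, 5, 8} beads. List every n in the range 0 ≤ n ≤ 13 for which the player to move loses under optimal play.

0, 1, 2, 3, 12, 13

Grundy values for subtraction set {4, 5, 8}:
g(0) = mex{} = 0
g(1) = mex{} = 0
g(2) = mex{} = 0
g(3) = mex{} = 0
g(4) = mex{0} = 1
g(5) = mex{0} = 1
g(6) = mex{0} = 1
g(7) = mex{0} = 1
g(8) = mex{0,1} = 2
g(9) = mex{0,1} = 2
g(10) = mex{0,1} = 2
g(11) = mex{0,1} = 2
g(12) = mex{1,2} = 0
g(13) = mex{1,2} = 0
The P-positions (g = 0) in 0..13 are 0, 1, 2, 3, 12, 13.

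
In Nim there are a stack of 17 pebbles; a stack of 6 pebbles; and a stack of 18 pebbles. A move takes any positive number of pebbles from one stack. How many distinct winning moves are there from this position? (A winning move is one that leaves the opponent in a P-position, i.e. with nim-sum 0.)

1

Bitwise XOR of the heap sizes:
  10001  (17)
  00110  (6)
  10010  (18)
  -----
  00101  (5)
The overall nim-sum is X = 5. A stack of size p has a winning move iff p XOR X < p (reduce it to p XOR X).
  17: 17 XOR 5 = 20 ≥ 17 — no move.
  6: 6 XOR 5 = 3 < 6 — winning move (to 3).
  18: 18 XOR 5 = 23 ≥ 18 — no move.
That gives 1 winning move.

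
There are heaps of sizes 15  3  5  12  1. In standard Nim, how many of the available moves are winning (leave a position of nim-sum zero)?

Write each in binary and XOR column by column:
  1111  (15)
  0011  (3)
  0101  (5)
  1100  (12)
  0001  (1)
  ----
  0100  (4)
The overall nim-sum is X = 4. A heap of size p has a winning move iff p XOR X < p (reduce it to p XOR X).
  15: 15 XOR 4 = 11 < 15 — winning move (to 11).
  3: 3 XOR 4 = 7 ≥ 3 — no move.
  5: 5 XOR 4 = 1 < 5 — winning move (to 1).
  12: 12 XOR 4 = 8 < 12 — winning move (to 8).
  1: 1 XOR 4 = 5 ≥ 1 — no move.
That gives 3 winning moves.

3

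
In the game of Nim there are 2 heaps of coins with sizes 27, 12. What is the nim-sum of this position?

In binary:
  11011  (27)
  01100  (12)
  -----
  10111  (23)

23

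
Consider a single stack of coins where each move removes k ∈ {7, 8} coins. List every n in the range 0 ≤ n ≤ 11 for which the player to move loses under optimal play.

0, 1, 2, 3, 4, 5, 6

Grundy values for subtraction set {7, 8}:
k:     0  1  2  3  4  5  6  7  8  9 10 11
g(k):  0  0  0  0  0  0  0  1  1  1  1  1
The P-positions (g = 0) in 0..11 are 0, 1, 2, 3, 4, 5, 6.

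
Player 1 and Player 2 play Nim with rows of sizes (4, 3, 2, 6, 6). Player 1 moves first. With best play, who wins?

Player 1 wins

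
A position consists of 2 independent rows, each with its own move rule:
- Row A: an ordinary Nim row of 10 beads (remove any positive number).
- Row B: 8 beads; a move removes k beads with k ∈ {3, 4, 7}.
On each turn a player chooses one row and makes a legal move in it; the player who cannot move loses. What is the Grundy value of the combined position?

Row A is a plain Nim row of size 10, so its Grundy value is 10.
For row B, compute g(0), g(1), … with moves {3, 4, 7}:
k:     0  1  2  3  4  5  6  7  8
g(k):  0  0  0  1  1  1  2  2  2
So g(8) = 2.
The value of a disjunctive sum is the nim-sum of the parts.
Combined value = 10 XOR 2 = 8.

8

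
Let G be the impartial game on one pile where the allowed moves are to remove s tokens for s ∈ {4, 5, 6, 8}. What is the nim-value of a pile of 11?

Compute g(0), g(1), … for moves {4, 5, 6, 8}:
g(0) = mex{} = 0
g(1) = mex{} = 0
g(2) = mex{} = 0
g(3) = mex{} = 0
g(4) = mex{0} = 1
g(5) = mex{0} = 1
g(6) = mex{0} = 1
g(7) = mex{0} = 1
g(8) = mex{0,1} = 2
g(9) = mex{0,1} = 2
g(10) = mex{0,1} = 2
g(11) = mex{0,1} = 2
So g(11) = 2.

2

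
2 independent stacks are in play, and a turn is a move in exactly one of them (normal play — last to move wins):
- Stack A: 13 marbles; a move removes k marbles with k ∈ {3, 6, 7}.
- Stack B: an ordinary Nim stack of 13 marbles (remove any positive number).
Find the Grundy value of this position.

12

Build the Grundy sequence for stack A with g(k) = mex{g(k−s) : s ∈ {3, 6, 7}, s ≤ k}:
k:     0  1  2  3  4  5  6  7  8  9 10 11 12 13
g(k):  0  0  0  1  1  1  2  2  2  3  0  0  0  1
So g(13) = 1.
Stack B is a plain Nim stack of size 13, so its Grundy value is 13.
The value of a disjunctive sum is the nim-sum of the parts.
Combined value = 1 ⊕ 13 = 12.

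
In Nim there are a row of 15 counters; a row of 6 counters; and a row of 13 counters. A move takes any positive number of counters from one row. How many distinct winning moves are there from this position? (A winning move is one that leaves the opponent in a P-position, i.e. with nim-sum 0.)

Bitwise XOR of the heap sizes:
  1111  (15)
  0110  (6)
  1101  (13)
  ----
  0100  (4)
The overall nim-sum is X = 4. A row of size p has a winning move iff p XOR X < p (reduce it to p XOR X).
  15: 15 XOR 4 = 11 < 15 — winning move (to 11).
  6: 6 XOR 4 = 2 < 6 — winning move (to 2).
  13: 13 XOR 4 = 9 < 13 — winning move (to 9).
That gives 3 winning moves.

3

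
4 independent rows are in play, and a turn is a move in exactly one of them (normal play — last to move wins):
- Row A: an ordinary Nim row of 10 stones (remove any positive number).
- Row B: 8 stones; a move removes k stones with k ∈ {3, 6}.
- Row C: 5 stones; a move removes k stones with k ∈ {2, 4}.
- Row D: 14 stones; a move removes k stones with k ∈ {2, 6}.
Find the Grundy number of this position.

Row A is a plain Nim row of size 10, so its Grundy value is 10.
Grundy values for row B (subtraction set {3, 6}):
g(0) = mex{} = 0
g(1) = mex{} = 0
g(2) = mex{} = 0
g(3) = mex{0} = 1
g(4) = mex{0} = 1
g(5) = mex{0} = 1
g(6) = mex{0,1} = 2
g(7) = mex{0,1} = 2
g(8) = mex{0,1} = 2
So g(8) = 2.
Build the Grundy sequence for row C with g(k) = mex{g(k−s) : s ∈ {2, 4}, s ≤ k}:
k:     0  1  2  3  4  5
g(k):  0  0  1  1  2  2
So g(5) = 2.
Build the Grundy sequence for row D with g(k) = mex{g(k−s) : s ∈ {2, 6}, s ≤ k}:
g(0) = mex{} = 0
g(1) = mex{} = 0
g(2) = mex{0} = 1
g(3) = mex{0} = 1
g(4) = mex{1} = 0
g(5) = mex{1} = 0
g(6) = mex{0} = 1
g(7) = mex{0} = 1
g(8) = mex{1} = 0
g(9) = mex{1} = 0
g(10) = mex{0} = 1
g(11) = mex{0} = 1
g(12) = mex{1} = 0
g(13) = mex{1} = 0
g(14) = mex{0} = 1
So g(14) = 1.
The value of a disjunctive sum is the nim-sum of the parts.
Combined value = 10 ⊕ 2 ⊕ 2 ⊕ 1 = 11.

11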